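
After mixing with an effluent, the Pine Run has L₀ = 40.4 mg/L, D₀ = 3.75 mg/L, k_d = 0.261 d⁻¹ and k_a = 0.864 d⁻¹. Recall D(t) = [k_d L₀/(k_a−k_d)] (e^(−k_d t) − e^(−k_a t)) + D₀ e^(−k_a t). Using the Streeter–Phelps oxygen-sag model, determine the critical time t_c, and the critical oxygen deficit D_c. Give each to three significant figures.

t_c ≈ 1.58 d; D_c ≈ 8.07 mg/L

t_c = [1/(k_a−k_d)] ln[(k_a/k_d)(1 − D₀(k_a−k_d)/(k_d L₀))]
= [1/(0.864−0.261)] ln[(0.864/0.261)(1 − 3.75×0.6030/(0.261×40.4))]
= (1/0.6030) ln[3.310 × 0.7855] = 1.658 × ln(2.600) = 1.658 × 0.9557 = 1.585 d.
L(t_c) = L₀ e^(−k_d t_c) = 40.4 × 0.6612 = 26.71 mg/L, and at the critical point k_a D_c = k_d L, so D_c = (0.261/0.864) × 26.71 = 8.070 mg/L.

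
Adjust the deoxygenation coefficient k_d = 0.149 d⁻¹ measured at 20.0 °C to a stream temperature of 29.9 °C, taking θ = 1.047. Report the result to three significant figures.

k_d ≈ 0.235 d⁻¹

k_d(T₂) = k_d(T₁) · θ^(T₂−T₁) = 0.149 × 1.047^(29.9−20.0)
= 0.149 × 1.047^9.90 = 0.149 × 1.576 = 0.2348 d⁻¹.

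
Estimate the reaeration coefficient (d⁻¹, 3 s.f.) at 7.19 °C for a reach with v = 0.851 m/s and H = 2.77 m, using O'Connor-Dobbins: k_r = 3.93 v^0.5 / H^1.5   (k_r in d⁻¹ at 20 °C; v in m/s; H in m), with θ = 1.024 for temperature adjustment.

k_r(20) = 3.93 × 0.851^0.5 / 2.77^1.5 = 3.93 × 0.9225 / 4.610 = 0.7864 d⁻¹.
k_r(7.19) = 0.7864 × 1.024^(7.19−20) = 0.7864 × 0.7380 = 0.5804 d⁻¹.

k_r ≈ 0.580 d⁻¹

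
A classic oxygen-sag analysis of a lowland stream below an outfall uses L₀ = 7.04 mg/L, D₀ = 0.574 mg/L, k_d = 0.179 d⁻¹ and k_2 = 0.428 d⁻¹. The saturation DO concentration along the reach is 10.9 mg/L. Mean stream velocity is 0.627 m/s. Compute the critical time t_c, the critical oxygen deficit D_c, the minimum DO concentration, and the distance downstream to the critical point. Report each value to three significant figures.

t_c = [1/(k_2−k_d)] ln[(k_2/k_d)(1 − D₀(k_2−k_d)/(k_d L₀))]
= [1/(0.428−0.179)] ln[(0.428/0.179)(1 − 0.574×0.2490/(0.179×7.04))]
= (1/0.2490) ln[2.391 × 0.8866] = 4.016 × ln(2.120) = 4.016 × 0.7514 = 3.017 d.
L(t_c) = L₀ e^(−k_d t_c) = 7.04 × 0.5827 = 4.102 mg/L, and at the critical point k_2 D_c = k_d L, so D_c = (0.179/0.428) × 4.102 = 1.716 mg/L.
Minimum DO = C_s − D_c = 10.9 − 1.716 = 9.184 mg/L.
x_c = v t_c = 0.627 m/s × 3.017 d × 86400 s/d = 163500 m ≈ 163 km.

t_c ≈ 3.02 d; D_c ≈ 1.72 mg/L; min DO ≈ 9.18 mg/L; x_c ≈ 163 km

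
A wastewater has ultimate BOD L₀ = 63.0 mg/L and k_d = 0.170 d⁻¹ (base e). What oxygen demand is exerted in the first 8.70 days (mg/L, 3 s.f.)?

y_t = L₀(1 − e^(−k_d t)) = 63.0 × (1 − e^(−0.170×8.70))
= 63.0 × (1 − 0.2279) = 63.0 × 0.7721 = 48.64 mg/L.

y ≈ 48.6 mg/L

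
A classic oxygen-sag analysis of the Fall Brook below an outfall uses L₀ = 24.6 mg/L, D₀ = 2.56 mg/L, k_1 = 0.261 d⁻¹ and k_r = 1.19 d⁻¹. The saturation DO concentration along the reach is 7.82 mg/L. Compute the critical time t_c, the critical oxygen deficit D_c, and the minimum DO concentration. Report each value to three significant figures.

t_c = [1/(k_r−k_1)] ln[(k_r/k_1)(1 − D₀(k_r−k_1)/(k_1 L₀))]
= [1/(1.19−0.261)] ln[(1.19/0.261)(1 − 2.56×0.9290/(0.261×24.6))]
= (1/0.9290) ln[4.559 × 0.6296] = 1.076 × ln(2.871) = 1.076 × 1.055 = 1.135 d.
D_c = (k_1/k_r) L₀ e^(−k_1 t_c) = (0.261/1.19) × 24.6 × e^(−0.261×1.135) = 0.2193 × 24.6 × 0.7436 = 4.012 mg/L.
Minimum DO = C_s − D_c = 7.82 − 4.012 = 3.808 mg/L.

t_c ≈ 1.14 d; D_c ≈ 4.01 mg/L; min DO ≈ 3.81 mg/L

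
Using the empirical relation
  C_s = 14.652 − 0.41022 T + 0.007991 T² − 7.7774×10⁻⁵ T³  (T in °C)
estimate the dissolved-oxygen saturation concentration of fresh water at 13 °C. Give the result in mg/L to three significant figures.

C_s ≈ 10.5 mg/L

C_s = 14.652 − 0.41022×13 + 0.007991×13² − 7.7774×10⁻⁵×13³ = 10.50 mg/L.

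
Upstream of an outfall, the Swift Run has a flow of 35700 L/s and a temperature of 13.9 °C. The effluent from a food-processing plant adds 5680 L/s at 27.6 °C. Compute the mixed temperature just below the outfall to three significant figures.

Flow-weighted mixing: C = (Q_r C_r + Q_w C_w)/(Q_r + Q_w)
= (35700×13.9 + 5680×27.6)/(35700 + 5680) = 653000/41380 = 15.78 °C.

15.8 °C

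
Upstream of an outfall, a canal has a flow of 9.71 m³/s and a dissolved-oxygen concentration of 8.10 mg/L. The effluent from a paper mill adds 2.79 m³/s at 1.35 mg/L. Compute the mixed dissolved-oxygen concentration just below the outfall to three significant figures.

Flow-weighted mixing: C = (Q_r C_r + Q_w C_w)/(Q_r + Q_w)
= (9.71×8.10 + 2.79×1.35)/(9.71 + 2.79) = 82.42/12.50 = 6.593 mg/L.

6.59 mg/L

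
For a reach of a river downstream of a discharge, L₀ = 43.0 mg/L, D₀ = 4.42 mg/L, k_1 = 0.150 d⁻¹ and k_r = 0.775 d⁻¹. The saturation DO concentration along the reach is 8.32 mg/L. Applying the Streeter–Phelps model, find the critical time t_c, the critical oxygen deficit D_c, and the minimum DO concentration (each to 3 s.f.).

t_c = [1/(k_r−k_1)] ln[(k_r/k_1)(1 − D₀(k_r−k_1)/(k_1 L₀))]
= [1/(0.775−0.150)] ln[(0.775/0.150)(1 − 4.42×0.6250/(0.150×43.0))]
= (1/0.6250) ln[5.167 × 0.5717] = 1.600 × ln(2.954) = 1.600 × 1.083 = 1.733 d.
D_c = (k_1/k_r) L₀ e^(−k_1 t_c) = (0.150/0.775) × 43.0 × e^(−0.150×1.733) = 0.1935 × 43.0 × 0.7711 = 6.418 mg/L.
Minimum DO = C_s − D_c = 8.32 − 6.418 = 1.902 mg/L.

t_c ≈ 1.73 d; D_c ≈ 6.42 mg/L; min DO ≈ 1.90 mg/L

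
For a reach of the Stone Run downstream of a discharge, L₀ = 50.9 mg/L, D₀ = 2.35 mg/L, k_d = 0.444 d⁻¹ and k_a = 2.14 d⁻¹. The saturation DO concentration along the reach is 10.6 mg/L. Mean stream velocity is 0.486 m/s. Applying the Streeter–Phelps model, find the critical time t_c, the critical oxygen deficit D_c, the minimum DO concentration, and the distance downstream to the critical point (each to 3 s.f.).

t_c ≈ 0.813 d; D_c ≈ 7.36 mg/L; min DO ≈ 3.24 mg/L; x_c ≈ 34.1 km

At the critical point dD/dt = 0, so k_d L₀ e^(−k_d t) = k_a D. Substituting D(t) from the Streeter–Phelps equation and solving for t gives
t_c = ln[(k_a/k_d)(1 − D₀(k_a−k_d)/(k_d L₀))] / (k_a−k_d).
Here k_a−k_d = 1.696 d⁻¹ and 1 − D₀(k_a−k_d)/(k_d L₀) = 1 − 2.35×1.696/(0.444×50.9) = 0.8236, so
t_c = ln(4.820 × 0.8236) / 1.696 = 1.379 / 1.696 = 0.8129 d.
L(t_c) = L₀ e^(−k_d t_c) = 50.9 × 0.6970 = 35.48 mg/L, and at the critical point k_a D_c = k_d L, so D_c = (0.444/2.14) × 35.48 = 7.361 mg/L.
Minimum DO = C_s − D_c = 10.6 − 7.361 = 3.239 mg/L.
x_c = v t_c = 0.486 m/s × 0.8129 d × 86400 s/d = 34130 m ≈ 34.1 km.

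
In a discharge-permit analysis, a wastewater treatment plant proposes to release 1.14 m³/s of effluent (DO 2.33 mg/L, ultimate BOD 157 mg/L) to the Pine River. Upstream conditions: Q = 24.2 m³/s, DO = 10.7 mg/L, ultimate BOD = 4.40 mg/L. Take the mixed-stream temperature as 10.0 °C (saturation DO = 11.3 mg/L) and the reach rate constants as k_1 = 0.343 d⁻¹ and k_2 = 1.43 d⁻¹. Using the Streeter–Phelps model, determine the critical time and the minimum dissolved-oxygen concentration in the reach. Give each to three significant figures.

Mixed DO = (24.2×10.7 + 1.14×2.33)/(24.2+1.14) = 261.6/25.34 = 10.32 mg/L.
Mixed L₀ = (24.2×4.40 + 1.14×157)/(25.34) = 285.5/25.34 = 11.27 mg/L.
Initial deficit D₀ = C_s − DO₀ = 11.3 − 10.32 = 0.9766 mg/L.
t_c = (1/1.087) ln[(1.43/0.343)(1 − 0.9766×1.087/(0.343×11.27))] = 0.9200 × ln(3.024) = 1.018 d.
D_c = (0.343/1.43) × 11.27 × e^(−0.343×1.018) = 0.2399 × 11.27 × 0.7053 = 1.906 mg/L.
Minimum DO = 11.3 − 1.906 = 9.394 mg/L.

t_c ≈ 1.02 d; minimum DO ≈ 9.39 mg/L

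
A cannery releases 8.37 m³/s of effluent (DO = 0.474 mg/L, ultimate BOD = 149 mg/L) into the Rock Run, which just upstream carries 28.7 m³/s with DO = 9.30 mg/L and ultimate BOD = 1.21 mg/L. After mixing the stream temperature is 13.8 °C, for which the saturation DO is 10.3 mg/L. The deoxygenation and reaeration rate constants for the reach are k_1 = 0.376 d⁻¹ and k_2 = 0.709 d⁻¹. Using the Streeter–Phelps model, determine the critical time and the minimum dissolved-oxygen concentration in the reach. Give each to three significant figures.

t_c ≈ 1.67 d; minimum DO ≈ 0.495 mg/L

Mixed DO = (28.7×9.30 + 8.37×0.474)/(28.7+8.37) = 270.9/37.07 = 7.307 mg/L.
Mixed L₀ = (28.7×1.21 + 8.37×149)/(37.07) = 1282/37.07 = 34.58 mg/L.
Initial deficit D₀ = C_s − DO₀ = 10.3 − 7.307 = 2.993 mg/L.
t_c = (1/0.3330) ln[(0.709/0.376)(1 − 2.993×0.3330/(0.376×34.58))] = 3.003 × ln(1.741) = 1.665 d.
D_c = (0.376/0.709) × 34.58 × e^(−0.376×1.665) = 0.5303 × 34.58 × 0.5347 = 9.805 mg/L.
Minimum DO = 10.3 − 9.805 = 0.4952 mg/L.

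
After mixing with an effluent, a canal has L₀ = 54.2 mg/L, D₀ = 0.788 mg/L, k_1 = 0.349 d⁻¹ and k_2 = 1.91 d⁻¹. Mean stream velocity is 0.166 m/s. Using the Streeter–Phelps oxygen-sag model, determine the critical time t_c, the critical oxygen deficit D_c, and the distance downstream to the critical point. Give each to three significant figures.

t_c ≈ 1.05 d; D_c ≈ 6.88 mg/L; x_c ≈ 15.0 km

t_c = [1/(k_2−k_1)] ln[(k_2/k_1)(1 − D₀(k_2−k_1)/(k_1 L₀))]
= [1/(1.91−0.349)] ln[(1.91/0.349)(1 − 0.788×1.561/(0.349×54.2))]
= (1/1.561) ln[5.473 × 0.9350] = 0.6406 × ln(5.117) = 0.6406 × 1.633 = 1.046 d.
D_c = (k_1/k_2) L₀ e^(−k_1 t_c) = (0.349/1.91) × 54.2 × e^(−0.349×1.046) = 0.1827 × 54.2 × 0.6942 = 6.875 mg/L.
x_c = v t_c = 0.166 m/s × 1.046 d × 86400 s/d = 15000 m ≈ 15.0 km.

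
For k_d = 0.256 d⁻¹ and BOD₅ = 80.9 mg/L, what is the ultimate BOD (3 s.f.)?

BOD₅ = L₀(1 − e^(−5k_d)) ⇒ L₀ = BOD₅ / (1 − e^(−5×0.256))
= 80.9 / (1 − 0.2780) = 80.9 / 0.7220 = 112.1 mg/L.

L₀ ≈ 112 mg/L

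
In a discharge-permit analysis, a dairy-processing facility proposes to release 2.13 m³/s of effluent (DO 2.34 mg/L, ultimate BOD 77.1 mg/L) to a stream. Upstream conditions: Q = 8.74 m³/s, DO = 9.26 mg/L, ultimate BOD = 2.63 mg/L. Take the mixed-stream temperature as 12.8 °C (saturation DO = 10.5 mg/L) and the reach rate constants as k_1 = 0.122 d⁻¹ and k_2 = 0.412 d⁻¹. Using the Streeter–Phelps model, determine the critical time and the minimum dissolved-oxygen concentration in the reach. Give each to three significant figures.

t_c ≈ 2.67 d; minimum DO ≈ 6.82 mg/L

Mixed DO = (8.74×9.26 + 2.13×2.34)/(8.74+2.13) = 85.92/10.87 = 7.904 mg/L.
Mixed L₀ = (8.74×2.63 + 2.13×77.1)/(10.87) = 187.2/10.87 = 17.22 mg/L.
Initial deficit D₀ = C_s − DO₀ = 10.5 − 7.904 = 2.596 mg/L.
t_c = (1/0.2900) ln[(0.412/0.122)(1 − 2.596×0.2900/(0.122×17.22))] = 3.448 × ln(2.167) = 2.667 d.
D_c = (0.122/0.412) × 17.22 × e^(−0.122×2.667) = 0.2961 × 17.22 × 0.7223 = 3.684 mg/L.
Minimum DO = 10.5 − 3.684 = 6.816 mg/L.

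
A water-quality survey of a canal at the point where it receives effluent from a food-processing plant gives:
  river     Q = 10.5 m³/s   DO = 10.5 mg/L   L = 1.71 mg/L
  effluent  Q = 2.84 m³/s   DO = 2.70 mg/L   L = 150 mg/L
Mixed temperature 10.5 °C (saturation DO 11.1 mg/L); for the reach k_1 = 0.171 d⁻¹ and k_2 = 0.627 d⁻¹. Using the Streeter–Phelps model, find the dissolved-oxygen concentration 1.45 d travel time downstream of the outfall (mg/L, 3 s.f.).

DO ≈ 5.48 mg/L

Mixed DO = (10.5×10.5 + 2.84×2.70)/(10.5+2.84) = 117.9/13.34 = 8.839 mg/L.
Mixed L₀ = (10.5×1.71 + 2.84×150)/(13.34) = 444.0/13.34 = 33.28 mg/L.
Initial deficit D₀ = C_s − DO₀ = 11.1 − 8.839 = 2.261 mg/L.
D(1.45) = [0.171×33.28/(0.627−0.171)](e^(−0.171×1.45) − e^(−0.627×1.45)) + 2.261 e^(−0.627×1.45)
= 12.48 × (0.7804 − 0.4029) + 2.261 × 0.4029 = 5.622 mg/L.
DO = 11.1 − 5.622 = 5.478 mg/L.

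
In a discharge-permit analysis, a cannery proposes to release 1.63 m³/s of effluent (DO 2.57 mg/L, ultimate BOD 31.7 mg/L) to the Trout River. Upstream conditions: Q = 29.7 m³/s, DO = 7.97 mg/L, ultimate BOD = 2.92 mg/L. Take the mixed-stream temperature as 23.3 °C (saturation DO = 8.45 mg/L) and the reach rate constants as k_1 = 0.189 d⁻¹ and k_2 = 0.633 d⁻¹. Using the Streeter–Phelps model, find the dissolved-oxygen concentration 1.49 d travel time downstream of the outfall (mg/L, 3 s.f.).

Mixed DO = (29.7×7.97 + 1.63×2.57)/(29.7+1.63) = 240.9/31.33 = 7.689 mg/L.
Mixed L₀ = (29.7×2.92 + 1.63×31.7)/(31.33) = 138.4/31.33 = 4.417 mg/L.
Initial deficit D₀ = C_s − DO₀ = 8.45 − 7.689 = 0.7609 mg/L.
D(1.49) = [0.189×4.417/(0.633−0.189)](e^(−0.189×1.49) − e^(−0.633×1.49)) + 0.7609 e^(−0.633×1.49)
= 1.880 × (0.7546 − 0.3894) + 0.7609 × 0.3894 = 0.9830 mg/L.
DO = 8.45 − 0.9830 = 7.467 mg/L.

DO ≈ 7.47 mg/L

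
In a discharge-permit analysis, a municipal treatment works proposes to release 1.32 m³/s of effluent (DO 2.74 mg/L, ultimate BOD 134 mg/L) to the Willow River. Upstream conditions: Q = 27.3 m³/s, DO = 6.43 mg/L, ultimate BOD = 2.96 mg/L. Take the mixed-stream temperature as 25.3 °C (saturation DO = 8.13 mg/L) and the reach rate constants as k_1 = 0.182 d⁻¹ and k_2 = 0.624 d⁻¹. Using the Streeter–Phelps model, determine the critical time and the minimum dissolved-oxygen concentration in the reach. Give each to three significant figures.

Mixed DO = (27.3×6.43 + 1.32×2.74)/(27.3+1.32) = 179.2/28.62 = 6.260 mg/L.
Mixed L₀ = (27.3×2.96 + 1.32×134)/(28.62) = 257.7/28.62 = 9.004 mg/L.
Initial deficit D₀ = C_s − DO₀ = 8.13 − 6.260 = 1.870 mg/L.
t_c = (1/0.4420) ln[(0.624/0.182)(1 − 1.870×0.4420/(0.182×9.004))] = 2.262 × ln(1.699) = 1.199 d.
D_c = (0.182/0.624) × 9.004 × e^(−0.182×1.199) = 0.2917 × 9.004 × 0.8039 = 2.111 mg/L.
Minimum DO = 8.13 − 2.111 = 6.019 mg/L.

t_c ≈ 1.20 d; minimum DO ≈ 6.02 mg/L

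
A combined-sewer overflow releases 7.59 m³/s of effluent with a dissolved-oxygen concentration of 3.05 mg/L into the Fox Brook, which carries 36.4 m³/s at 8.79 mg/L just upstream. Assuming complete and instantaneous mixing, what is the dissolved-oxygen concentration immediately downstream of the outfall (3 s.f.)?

Flow-weighted mixing: C = (Q_r C_r + Q_w C_w)/(Q_r + Q_w)
= (36.4×8.79 + 7.59×3.05)/(36.4 + 7.59) = 343.1/43.99 = 7.800 mg/L.

7.80 mg/L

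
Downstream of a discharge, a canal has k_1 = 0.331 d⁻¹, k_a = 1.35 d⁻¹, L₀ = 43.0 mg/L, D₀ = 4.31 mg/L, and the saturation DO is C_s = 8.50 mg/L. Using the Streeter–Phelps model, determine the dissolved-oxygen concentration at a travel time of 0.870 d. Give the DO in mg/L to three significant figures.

DO ≈ 1.01 mg/L

k_1 L₀/(k_a−k_1) = 0.331×43.0/(1.35−0.331) = 14.23/1.019 = 13.97 mg/L.
e^(−k_1 t) = e^(−0.331×0.8700) = 0.7498; e^(−k_a t) = e^(−1.35×0.8700) = 0.3090.
D = 13.97 × (0.7498 − 0.3090) + 4.31 × 0.3090 = 6.157 + 1.332 = 7.489 mg/L.
DO = C_s − D = 8.50 − 7.489 = 1.011 mg/L.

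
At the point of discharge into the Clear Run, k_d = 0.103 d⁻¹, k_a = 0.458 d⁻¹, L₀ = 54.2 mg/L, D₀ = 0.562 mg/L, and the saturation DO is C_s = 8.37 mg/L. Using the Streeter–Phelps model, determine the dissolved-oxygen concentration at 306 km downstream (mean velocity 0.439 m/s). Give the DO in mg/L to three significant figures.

DO ≈ 1.90 mg/L

Travel time t = x/v = 306 km / (0.439 m/s) = 306000 m / 0.439 m/s = 697000 s = 8.068 d.
k_d L₀/(k_a−k_d) = 0.103×54.2/(0.458−0.103) = 5.583/0.3550 = 15.73 mg/L.
e^(−k_d t) = e^(−0.103×8.068) = 0.4356; e^(−k_a t) = e^(−0.458×8.068) = 0.02485.
D = 15.73 × (0.4356 − 0.02485) + 0.562 × 0.02485 = 6.460 + 0.01396 = 6.474 mg/L.
DO = C_s − D = 8.37 − 6.474 = 1.896 mg/L.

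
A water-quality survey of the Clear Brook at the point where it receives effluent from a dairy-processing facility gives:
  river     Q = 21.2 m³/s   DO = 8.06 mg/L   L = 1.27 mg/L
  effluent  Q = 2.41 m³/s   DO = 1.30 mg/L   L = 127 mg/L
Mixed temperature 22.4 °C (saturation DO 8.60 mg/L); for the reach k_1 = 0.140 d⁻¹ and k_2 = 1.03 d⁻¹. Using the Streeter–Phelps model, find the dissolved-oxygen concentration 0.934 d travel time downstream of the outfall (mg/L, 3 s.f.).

Mixed DO = (21.2×8.06 + 2.41×1.30)/(21.2+2.41) = 174.0/23.61 = 7.370 mg/L.
Mixed L₀ = (21.2×1.27 + 2.41×127)/(23.61) = 333.0/23.61 = 14.10 mg/L.
Initial deficit D₀ = C_s − DO₀ = 8.60 − 7.370 = 1.230 mg/L.
D(0.934) = [0.140×14.10/(1.03−0.140)](e^(−0.140×0.934) − e^(−1.03×0.934)) + 1.230 e^(−1.03×0.934)
= 2.219 × (0.8774 − 0.3821) + 1.230 × 0.3821 = 1.569 mg/L.
DO = 8.60 − 1.569 = 7.031 mg/L.

DO ≈ 7.03 mg/L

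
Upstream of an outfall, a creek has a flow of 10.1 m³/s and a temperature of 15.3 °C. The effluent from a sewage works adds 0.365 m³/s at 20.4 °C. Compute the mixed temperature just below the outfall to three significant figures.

Flow-weighted mixing: C = (Q_r C_r + Q_w C_w)/(Q_r + Q_w)
= (10.1×15.3 + 0.365×20.4)/(10.1 + 0.365) = 162.0/10.46 = 15.48 °C.

15.5 °C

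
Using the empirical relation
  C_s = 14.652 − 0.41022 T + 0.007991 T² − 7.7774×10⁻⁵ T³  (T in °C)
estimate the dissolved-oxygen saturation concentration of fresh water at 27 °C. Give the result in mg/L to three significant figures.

C_s = 14.652 − 0.41022×27 + 0.007991×27² − 7.7774×10⁻⁵×27³ = 7.871 mg/L.

C_s ≈ 7.87 mg/L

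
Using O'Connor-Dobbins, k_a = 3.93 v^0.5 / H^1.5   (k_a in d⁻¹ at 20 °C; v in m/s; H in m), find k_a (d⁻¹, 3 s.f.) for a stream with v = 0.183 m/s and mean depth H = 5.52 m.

k_a ≈ 0.130 d⁻¹

k_a = 3.93 × 0.183^0.5 / 5.52^1.5 = 3.93 × 0.4278 / 12.97 = 0.1296 d⁻¹.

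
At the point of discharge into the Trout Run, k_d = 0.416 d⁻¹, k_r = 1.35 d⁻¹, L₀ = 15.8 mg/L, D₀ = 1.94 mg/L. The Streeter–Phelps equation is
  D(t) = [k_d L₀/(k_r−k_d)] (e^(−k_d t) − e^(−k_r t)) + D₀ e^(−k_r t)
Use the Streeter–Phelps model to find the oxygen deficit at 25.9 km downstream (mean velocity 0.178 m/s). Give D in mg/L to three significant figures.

D ≈ 2.97 mg/L

Travel time t = x/v = 25.9 km / (0.178 m/s) = 25900 m / 0.178 m/s = 145500 s = 1.684 d.
k_d L₀/(k_r−k_d) = 0.416×15.8/(1.35−0.416) = 6.573/0.9340 = 7.037 mg/L.
e^(−k_d t) = e^(−0.416×1.684) = 0.4963; e^(−k_r t) = e^(−1.35×1.684) = 0.1029.
D = 7.037 × (0.4963 − 0.1029) + 1.94 × 0.1029 = 2.768 + 0.1997 = 2.968 mg/L.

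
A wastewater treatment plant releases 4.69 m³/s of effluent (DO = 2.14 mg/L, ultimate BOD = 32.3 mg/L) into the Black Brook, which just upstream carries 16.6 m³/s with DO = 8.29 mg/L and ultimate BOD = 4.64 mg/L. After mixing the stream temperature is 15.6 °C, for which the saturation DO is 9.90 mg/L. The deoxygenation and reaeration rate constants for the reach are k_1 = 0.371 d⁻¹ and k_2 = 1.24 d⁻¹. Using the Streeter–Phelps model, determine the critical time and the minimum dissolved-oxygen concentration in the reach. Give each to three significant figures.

t_c ≈ 0.190 d; minimum DO ≈ 6.91 mg/L

Mixed DO = (16.6×8.29 + 4.69×2.14)/(16.6+4.69) = 147.7/21.29 = 6.935 mg/L.
Mixed L₀ = (16.6×4.64 + 4.69×32.3)/(21.29) = 228.5/21.29 = 10.73 mg/L.
Initial deficit D₀ = C_s − DO₀ = 9.90 − 6.935 = 2.965 mg/L.
t_c = (1/0.8690) ln[(1.24/0.371)(1 − 2.965×0.8690/(0.371×10.73))] = 1.151 × ln(1.180) = 0.1903 d.
D_c = (0.371/1.24) × 10.73 × e^(−0.371×0.1903) = 0.2992 × 10.73 × 0.9318 = 2.992 mg/L.
Minimum DO = 9.90 − 2.992 = 6.908 mg/L.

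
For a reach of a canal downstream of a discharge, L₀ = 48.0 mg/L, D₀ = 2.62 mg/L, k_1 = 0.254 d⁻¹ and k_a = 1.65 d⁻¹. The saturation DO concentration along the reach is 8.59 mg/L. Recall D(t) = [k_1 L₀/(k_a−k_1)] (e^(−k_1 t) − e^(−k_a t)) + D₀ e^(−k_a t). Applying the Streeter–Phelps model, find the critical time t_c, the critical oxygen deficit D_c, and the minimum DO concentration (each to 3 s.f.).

t_c ≈ 1.08 d; D_c ≈ 5.61 mg/L; min DO ≈ 2.98 mg/L

With k_a/k_1 = 6.496 and 1 − D₀(k_a−k_1)/(k_1 L₀) = 0.7000,
t_c = ln(6.496 × 0.7000) / (1.65 − 0.254) = ln(4.547) / 1.396 = 1.515/1.396 = 1.085 d.
L(t_c) = L₀ e^(−k_1 t_c) = 48.0 × 0.7591 = 36.44 mg/L, and at the critical point k_a D_c = k_1 L, so D_c = (0.254/1.65) × 36.44 = 5.609 mg/L.
Minimum DO = C_s − D_c = 8.59 − 5.609 = 2.981 mg/L.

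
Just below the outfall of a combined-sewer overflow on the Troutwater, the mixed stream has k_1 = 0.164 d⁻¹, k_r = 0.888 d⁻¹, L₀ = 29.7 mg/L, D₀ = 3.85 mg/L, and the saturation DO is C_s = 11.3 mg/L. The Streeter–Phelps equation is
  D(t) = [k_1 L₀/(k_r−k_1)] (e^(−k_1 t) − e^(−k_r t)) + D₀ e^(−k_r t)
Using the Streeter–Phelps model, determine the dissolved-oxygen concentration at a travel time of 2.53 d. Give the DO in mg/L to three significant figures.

k_1 L₀/(k_r−k_1) = 0.164×29.7/(0.888−0.164) = 4.871/0.7240 = 6.728 mg/L.
e^(−k_1 t) = e^(−0.164×2.530) = 0.6604; e^(−k_r t) = e^(−0.888×2.530) = 0.1058.
D = 6.728 × (0.6604 − 0.1058) + 3.85 × 0.1058 = 3.731 + 0.4072 = 4.139 mg/L.
DO = C_s − D = 11.3 − 4.139 = 7.161 mg/L.

DO ≈ 7.16 mg/L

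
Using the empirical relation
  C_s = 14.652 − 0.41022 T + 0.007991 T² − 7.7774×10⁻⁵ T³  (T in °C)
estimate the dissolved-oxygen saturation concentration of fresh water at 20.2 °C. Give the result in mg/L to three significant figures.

C_s = 14.652 − 0.41022×20.2 + 0.007991×20.2² − 7.7774×10⁻⁵×20.2³ = 8.985 mg/L.

C_s ≈ 8.99 mg/L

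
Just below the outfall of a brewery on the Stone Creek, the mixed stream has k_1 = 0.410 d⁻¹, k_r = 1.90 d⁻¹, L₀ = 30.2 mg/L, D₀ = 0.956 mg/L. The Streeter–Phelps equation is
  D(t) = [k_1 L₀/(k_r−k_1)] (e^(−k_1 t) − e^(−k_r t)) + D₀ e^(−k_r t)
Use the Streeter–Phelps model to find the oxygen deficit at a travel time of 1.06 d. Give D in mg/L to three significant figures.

k_1 L₀/(k_r−k_1) = 0.410×30.2/(1.90−0.410) = 12.38/1.490 = 8.310 mg/L.
e^(−k_1 t) = e^(−0.410×1.060) = 0.6475; e^(−k_r t) = e^(−1.90×1.060) = 0.1335.
D = 8.310 × (0.6475 − 0.1335) + 0.956 × 0.1335 = 4.272 + 0.1276 = 4.400 mg/L.

D ≈ 4.40 mg/L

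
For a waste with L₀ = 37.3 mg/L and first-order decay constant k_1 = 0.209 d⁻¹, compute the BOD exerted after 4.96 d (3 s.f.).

y_t = L₀(1 − e^(−k_1 t)) = 37.3 × (1 − e^(−0.209×4.96))
= 37.3 × (1 − 0.3546) = 37.3 × 0.6454 = 24.07 mg/L.

y ≈ 24.1 mg/L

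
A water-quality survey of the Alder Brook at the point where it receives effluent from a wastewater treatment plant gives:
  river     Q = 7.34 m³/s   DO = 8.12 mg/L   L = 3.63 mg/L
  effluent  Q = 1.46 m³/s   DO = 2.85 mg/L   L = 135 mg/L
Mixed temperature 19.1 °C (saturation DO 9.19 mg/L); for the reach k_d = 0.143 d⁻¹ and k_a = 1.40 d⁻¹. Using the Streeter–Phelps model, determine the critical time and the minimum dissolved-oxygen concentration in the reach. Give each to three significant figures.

Mixed DO = (7.34×8.12 + 1.46×2.85)/(7.34+1.46) = 63.76/8.800 = 7.246 mg/L.
Mixed L₀ = (7.34×3.63 + 1.46×135)/(8.800) = 223.7/8.800 = 25.43 mg/L.
Initial deficit D₀ = C_s − DO₀ = 9.19 − 7.246 = 1.944 mg/L.
t_c = (1/1.257) ln[(1.40/0.143)(1 − 1.944×1.257/(0.143×25.43))] = 0.7955 × ln(3.209) = 0.9276 d.
D_c = (0.143/1.40) × 25.43 × e^(−0.143×0.9276) = 0.1021 × 25.43 × 0.8758 = 2.274 mg/L.
Minimum DO = 9.19 − 2.274 = 6.916 mg/L.

t_c ≈ 0.928 d; minimum DO ≈ 6.92 mg/L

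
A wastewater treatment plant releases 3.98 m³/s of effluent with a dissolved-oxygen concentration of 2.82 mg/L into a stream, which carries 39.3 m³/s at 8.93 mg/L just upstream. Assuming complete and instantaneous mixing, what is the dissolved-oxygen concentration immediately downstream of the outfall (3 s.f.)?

Flow-weighted mixing: C = (Q_r C_r + Q_w C_w)/(Q_r + Q_w)
= (39.3×8.93 + 3.98×2.82)/(39.3 + 3.98) = 362.2/43.28 = 8.368 mg/L.

8.37 mg/L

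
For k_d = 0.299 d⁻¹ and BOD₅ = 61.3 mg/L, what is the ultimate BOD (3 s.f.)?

BOD₅ = L₀(1 − e^(−5k_d)) ⇒ L₀ = BOD₅ / (1 − e^(−5×0.299))
= 61.3 / (1 − 0.2242) = 61.3 / 0.7758 = 79.02 mg/L.

L₀ ≈ 79.0 mg/L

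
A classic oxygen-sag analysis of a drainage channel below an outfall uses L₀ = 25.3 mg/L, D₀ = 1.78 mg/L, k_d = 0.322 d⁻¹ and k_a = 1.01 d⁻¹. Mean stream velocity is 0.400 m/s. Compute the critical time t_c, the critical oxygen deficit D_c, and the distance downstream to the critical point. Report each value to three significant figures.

At the critical point dD/dt = 0, so k_d L₀ e^(−k_d t) = k_a D. Substituting D(t) from the Streeter–Phelps equation and solving for t gives
t_c = ln[(k_a/k_d)(1 − D₀(k_a−k_d)/(k_d L₀))] / (k_a−k_d).
Here k_a−k_d = 0.6880 d⁻¹ and 1 − D₀(k_a−k_d)/(k_d L₀) = 1 − 1.78×0.6880/(0.322×25.3) = 0.8497, so
t_c = ln(3.137 × 0.8497) / 0.6880 = 0.9803 / 0.6880 = 1.425 d.
L(t_c) = L₀ e^(−k_d t_c) = 25.3 × 0.6321 = 15.99 mg/L, and at the critical point k_a D_c = k_d L, so D_c = (0.322/1.01) × 15.99 = 5.098 mg/L.
x_c = v t_c = 0.400 m/s × 1.425 d × 86400 s/d = 49240 m ≈ 49.2 km.

t_c ≈ 1.42 d; D_c ≈ 5.10 mg/L; x_c ≈ 49.2 km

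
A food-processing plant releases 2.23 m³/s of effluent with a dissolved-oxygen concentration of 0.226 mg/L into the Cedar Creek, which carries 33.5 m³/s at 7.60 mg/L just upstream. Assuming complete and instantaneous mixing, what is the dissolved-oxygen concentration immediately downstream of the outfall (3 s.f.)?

7.14 mg/L

Flow-weighted mixing: C = (Q_r C_r + Q_w C_w)/(Q_r + Q_w)
= (33.5×7.60 + 2.23×0.226)/(33.5 + 2.23) = 255.1/35.73 = 7.140 mg/L.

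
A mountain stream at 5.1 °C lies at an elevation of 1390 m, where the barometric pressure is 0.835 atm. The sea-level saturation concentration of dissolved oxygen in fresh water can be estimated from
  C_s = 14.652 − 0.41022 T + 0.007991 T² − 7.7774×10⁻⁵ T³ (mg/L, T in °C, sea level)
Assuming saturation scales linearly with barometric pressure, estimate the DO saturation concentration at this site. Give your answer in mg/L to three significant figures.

C_s ≈ 10.7 mg/L

At sea level: C_s = 14.652 − 0.41022×5.1 + 0.007991×5.1² − 7.7774×10⁻⁵×5.1³ = 12.76 mg/L.
Pressure correction: C_s' = 12.76 × 0.835 = 10.65 mg/L.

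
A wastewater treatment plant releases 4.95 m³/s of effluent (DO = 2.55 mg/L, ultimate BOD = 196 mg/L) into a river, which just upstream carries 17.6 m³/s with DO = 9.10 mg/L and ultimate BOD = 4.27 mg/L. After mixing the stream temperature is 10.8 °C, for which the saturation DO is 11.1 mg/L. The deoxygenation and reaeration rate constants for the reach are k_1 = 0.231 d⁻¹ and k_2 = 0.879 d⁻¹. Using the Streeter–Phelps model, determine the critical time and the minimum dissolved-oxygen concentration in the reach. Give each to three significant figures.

Mixed DO = (17.6×9.10 + 4.95×2.55)/(17.6+4.95) = 172.8/22.55 = 7.662 mg/L.
Mixed L₀ = (17.6×4.27 + 4.95×196)/(22.55) = 1045/22.55 = 46.36 mg/L.
Initial deficit D₀ = C_s − DO₀ = 11.1 − 7.662 = 3.438 mg/L.
t_c = (1/0.6480) ln[(0.879/0.231)(1 − 3.438×0.6480/(0.231×46.36))] = 1.543 × ln(3.014) = 1.702 d.
D_c = (0.231/0.879) × 46.36 × e^(−0.231×1.702) = 0.2628 × 46.36 × 0.6749 = 8.222 mg/L.
Minimum DO = 11.1 − 8.222 = 2.878 mg/L.

t_c ≈ 1.70 d; minimum DO ≈ 2.88 mg/L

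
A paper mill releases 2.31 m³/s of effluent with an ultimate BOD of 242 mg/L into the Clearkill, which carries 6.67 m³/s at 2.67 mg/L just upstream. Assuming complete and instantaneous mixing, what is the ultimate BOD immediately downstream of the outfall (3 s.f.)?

64.2 mg/L

Flow-weighted mixing: C = (Q_r C_r + Q_w C_w)/(Q_r + Q_w)
= (6.67×2.67 + 2.31×242)/(6.67 + 2.31) = 576.8/8.980 = 64.23 mg/L.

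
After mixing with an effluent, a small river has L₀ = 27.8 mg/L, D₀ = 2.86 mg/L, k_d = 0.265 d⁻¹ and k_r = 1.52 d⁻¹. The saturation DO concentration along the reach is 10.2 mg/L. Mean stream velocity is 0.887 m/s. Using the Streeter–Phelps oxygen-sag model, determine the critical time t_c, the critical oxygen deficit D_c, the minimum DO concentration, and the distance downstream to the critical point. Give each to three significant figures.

t_c ≈ 0.860 d; D_c ≈ 3.86 mg/L; min DO ≈ 6.34 mg/L; x_c ≈ 65.9 km

t_c = [1/(k_r−k_d)] ln[(k_r/k_d)(1 − D₀(k_r−k_d)/(k_d L₀))]
= [1/(1.52−0.265)] ln[(1.52/0.265)(1 − 2.86×1.255/(0.265×27.8))]
= (1/1.255) ln[5.736 × 0.5128] = 0.7968 × ln(2.941) = 0.7968 × 1.079 = 0.8596 d.
L(t_c) = L₀ e^(−k_d t_c) = 27.8 × 0.7963 = 22.14 mg/L, and at the critical point k_r D_c = k_d L, so D_c = (0.265/1.52) × 22.14 = 3.859 mg/L.
Minimum DO = C_s − D_c = 10.2 − 3.859 = 6.341 mg/L.
x_c = v t_c = 0.887 m/s × 0.8596 d × 86400 s/d = 65880 m ≈ 65.9 km.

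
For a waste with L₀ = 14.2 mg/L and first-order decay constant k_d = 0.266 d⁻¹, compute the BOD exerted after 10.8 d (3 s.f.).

y ≈ 13.4 mg/L

y_t = L₀(1 − e^(−k_d t)) = 14.2 × (1 − e^(−0.266×10.8))
= 14.2 × (1 − 0.05654) = 14.2 × 0.9435 = 13.40 mg/L.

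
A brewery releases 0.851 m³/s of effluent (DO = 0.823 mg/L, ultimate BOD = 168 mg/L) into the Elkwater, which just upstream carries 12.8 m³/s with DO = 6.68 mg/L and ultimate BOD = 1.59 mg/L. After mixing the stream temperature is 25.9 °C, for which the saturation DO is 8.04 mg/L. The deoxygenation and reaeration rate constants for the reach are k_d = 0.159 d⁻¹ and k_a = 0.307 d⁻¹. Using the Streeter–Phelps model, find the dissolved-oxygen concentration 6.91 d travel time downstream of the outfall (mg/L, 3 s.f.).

Mixed DO = (12.8×6.68 + 0.851×0.823)/(12.8+0.851) = 86.20/13.65 = 6.315 mg/L.
Mixed L₀ = (12.8×1.59 + 0.851×168)/(13.65) = 163.3/13.65 = 11.96 mg/L.
Initial deficit D₀ = C_s − DO₀ = 8.04 − 6.315 = 1.725 mg/L.
D(6.91) = [0.159×11.96/(0.307−0.159)](e^(−0.159×6.91) − e^(−0.307×6.91)) + 1.725 e^(−0.307×6.91)
= 12.85 × (0.3333 − 0.1199) + 1.725 × 0.1199 = 2.950 mg/L.
DO = 8.04 − 2.950 = 5.090 mg/L.

DO ≈ 5.09 mg/L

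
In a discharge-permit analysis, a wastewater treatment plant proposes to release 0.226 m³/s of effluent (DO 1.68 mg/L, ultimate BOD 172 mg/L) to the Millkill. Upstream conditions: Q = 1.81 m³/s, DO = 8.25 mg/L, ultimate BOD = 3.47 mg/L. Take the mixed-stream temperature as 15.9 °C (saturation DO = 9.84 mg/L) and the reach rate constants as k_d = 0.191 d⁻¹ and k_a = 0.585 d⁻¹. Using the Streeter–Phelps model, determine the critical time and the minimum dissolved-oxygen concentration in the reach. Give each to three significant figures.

t_c ≈ 2.22 d; minimum DO ≈ 5.11 mg/L

Mixed DO = (1.81×8.25 + 0.226×1.68)/(1.81+0.226) = 15.31/2.036 = 7.521 mg/L.
Mixed L₀ = (1.81×3.47 + 0.226×172)/(2.036) = 45.15/2.036 = 22.18 mg/L.
Initial deficit D₀ = C_s − DO₀ = 9.84 − 7.521 = 2.319 mg/L.
t_c = (1/0.3940) ln[(0.585/0.191)(1 − 2.319×0.3940/(0.191×22.18))] = 2.538 × ln(2.402) = 2.224 d.
D_c = (0.191/0.585) × 22.18 × e^(−0.191×2.224) = 0.3265 × 22.18 × 0.6539 = 4.735 mg/L.
Minimum DO = 9.84 − 4.735 = 5.105 mg/L.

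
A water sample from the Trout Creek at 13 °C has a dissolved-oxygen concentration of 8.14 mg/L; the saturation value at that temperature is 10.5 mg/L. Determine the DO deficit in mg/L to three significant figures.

D = C_s − C = 10.5 − 8.14 = 2.36 mg/L.

D ≈ 2.36 mg/L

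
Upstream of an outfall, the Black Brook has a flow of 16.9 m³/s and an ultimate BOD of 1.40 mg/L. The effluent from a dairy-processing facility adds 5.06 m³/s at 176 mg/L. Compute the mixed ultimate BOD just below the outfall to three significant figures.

Flow-weighted mixing: C = (Q_r C_r + Q_w C_w)/(Q_r + Q_w)
= (16.9×1.40 + 5.06×176)/(16.9 + 5.06) = 914.2/21.96 = 41.63 mg/L.

41.6 mg/L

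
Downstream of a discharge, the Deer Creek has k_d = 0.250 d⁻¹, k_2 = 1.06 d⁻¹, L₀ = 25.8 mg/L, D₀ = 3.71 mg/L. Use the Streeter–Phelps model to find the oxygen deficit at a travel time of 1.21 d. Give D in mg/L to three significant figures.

k_d L₀/(k_2−k_d) = 0.250×25.8/(1.06−0.250) = 6.450/0.8100 = 7.963 mg/L.
e^(−k_d t) = e^(−0.250×1.210) = 0.7390; e^(−k_2 t) = e^(−1.06×1.210) = 0.2773.
D = 7.963 × (0.7390 − 0.2773) + 3.71 × 0.2773 = 3.676 + 1.029 = 4.705 mg/L.

D ≈ 4.70 mg/L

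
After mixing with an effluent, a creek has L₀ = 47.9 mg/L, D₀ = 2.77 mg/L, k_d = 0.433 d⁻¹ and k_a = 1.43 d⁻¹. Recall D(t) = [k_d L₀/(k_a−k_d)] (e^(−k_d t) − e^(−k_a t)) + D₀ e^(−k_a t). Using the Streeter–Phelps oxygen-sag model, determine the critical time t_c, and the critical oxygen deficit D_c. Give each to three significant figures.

At the critical point dD/dt = 0, so k_d L₀ e^(−k_d t) = k_a D. Substituting D(t) from the Streeter–Phelps equation and solving for t gives
t_c = ln[(k_a/k_d)(1 − D₀(k_a−k_d)/(k_d L₀))] / (k_a−k_d).
Here k_a−k_d = 0.9970 d⁻¹ and 1 − D₀(k_a−k_d)/(k_d L₀) = 1 − 2.77×0.9970/(0.433×47.9) = 0.8668, so
t_c = ln(3.303 × 0.8668) / 0.9970 = 1.052 / 0.9970 = 1.055 d.
L(t_c) = L₀ e^(−k_d t_c) = 47.9 × 0.6333 = 30.34 mg/L, and at the critical point k_a D_c = k_d L, so D_c = (0.433/1.43) × 30.34 = 9.185 mg/L.

t_c ≈ 1.05 d; D_c ≈ 9.19 mg/L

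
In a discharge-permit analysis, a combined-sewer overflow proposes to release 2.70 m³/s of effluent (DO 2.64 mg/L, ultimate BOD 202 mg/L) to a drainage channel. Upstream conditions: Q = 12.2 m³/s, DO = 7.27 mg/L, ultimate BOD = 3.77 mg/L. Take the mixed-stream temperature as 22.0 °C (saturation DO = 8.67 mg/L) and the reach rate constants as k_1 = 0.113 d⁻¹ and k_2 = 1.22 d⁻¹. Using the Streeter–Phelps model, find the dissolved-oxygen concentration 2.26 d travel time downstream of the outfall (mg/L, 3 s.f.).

DO ≈ 5.65 mg/L

Mixed DO = (12.2×7.27 + 2.70×2.64)/(12.2+2.70) = 95.82/14.90 = 6.431 mg/L.
Mixed L₀ = (12.2×3.77 + 2.70×202)/(14.90) = 591.4/14.90 = 39.69 mg/L.
Initial deficit D₀ = C_s − DO₀ = 8.67 − 6.431 = 2.239 mg/L.
D(2.26) = [0.113×39.69/(1.22−0.113)](e^(−0.113×2.26) − e^(−1.22×2.26)) + 2.239 e^(−1.22×2.26)
= 4.052 × (0.7746 − 0.06347) + 2.239 × 0.06347 = 3.023 mg/L.
DO = 8.67 − 3.023 = 5.647 mg/L.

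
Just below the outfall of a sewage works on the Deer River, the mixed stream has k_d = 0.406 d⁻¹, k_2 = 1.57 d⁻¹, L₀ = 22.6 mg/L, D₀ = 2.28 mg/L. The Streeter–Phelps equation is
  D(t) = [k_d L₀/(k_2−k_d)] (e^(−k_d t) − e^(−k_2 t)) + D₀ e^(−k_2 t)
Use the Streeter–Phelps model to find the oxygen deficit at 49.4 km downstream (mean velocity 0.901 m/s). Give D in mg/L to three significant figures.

D ≈ 4.02 mg/L

Travel time t = x/v = 49.4 km / (0.901 m/s) = 49400 m / 0.901 m/s = 54830 s = 0.6346 d.
k_d L₀/(k_2−k_d) = 0.406×22.6/(1.57−0.406) = 9.176/1.164 = 7.883 mg/L.
e^(−k_d t) = e^(−0.406×0.6346) = 0.7729; e^(−k_2 t) = e^(−1.57×0.6346) = 0.3692.
D = 7.883 × (0.7729 − 0.3692) + 2.28 × 0.3692 = 3.182 + 0.8419 = 4.024 mg/L.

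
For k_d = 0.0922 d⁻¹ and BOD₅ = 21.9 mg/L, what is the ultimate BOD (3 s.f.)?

BOD₅ = L₀(1 − e^(−5k_d)) ⇒ L₀ = BOD₅ / (1 − e^(−5×0.0922))
= 21.9 / (1 − 0.6307) = 21.9 / 0.3693 = 59.29 mg/L.

L₀ ≈ 59.3 mg/L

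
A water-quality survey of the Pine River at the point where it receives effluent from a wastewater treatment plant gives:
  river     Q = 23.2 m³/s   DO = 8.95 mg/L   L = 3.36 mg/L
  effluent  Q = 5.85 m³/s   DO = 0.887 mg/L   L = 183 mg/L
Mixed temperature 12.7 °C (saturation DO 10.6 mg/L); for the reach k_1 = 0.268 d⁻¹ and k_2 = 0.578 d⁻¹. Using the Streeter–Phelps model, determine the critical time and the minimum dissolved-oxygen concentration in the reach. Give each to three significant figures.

Mixed DO = (23.2×8.95 + 5.85×0.887)/(23.2+5.85) = 212.8/29.05 = 7.326 mg/L.
Mixed L₀ = (23.2×3.36 + 5.85×183)/(29.05) = 1149/29.05 = 39.54 mg/L.
Initial deficit D₀ = C_s − DO₀ = 10.6 − 7.326 = 3.274 mg/L.
t_c = (1/0.3100) ln[(0.578/0.268)(1 − 3.274×0.3100/(0.268×39.54))] = 3.226 × ln(1.950) = 2.155 d.
D_c = (0.268/0.578) × 39.54 × e^(−0.268×2.155) = 0.4637 × 39.54 × 0.5613 = 10.29 mg/L.
Minimum DO = 10.6 − 10.29 = 0.3098 mg/L.

t_c ≈ 2.15 d; minimum DO ≈ 0.310 mg/L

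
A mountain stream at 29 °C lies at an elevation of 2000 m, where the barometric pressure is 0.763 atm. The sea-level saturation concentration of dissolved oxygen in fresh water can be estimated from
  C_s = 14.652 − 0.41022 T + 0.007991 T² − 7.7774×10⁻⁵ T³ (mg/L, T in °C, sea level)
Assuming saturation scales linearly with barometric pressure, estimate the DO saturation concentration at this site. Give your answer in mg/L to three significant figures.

C_s ≈ 5.78 mg/L

At sea level: C_s = 14.652 − 0.41022×29 + 0.007991×29² − 7.7774×10⁻⁵×29³ = 7.579 mg/L.
Pressure correction: C_s' = 7.579 × 0.763 = 5.783 mg/L.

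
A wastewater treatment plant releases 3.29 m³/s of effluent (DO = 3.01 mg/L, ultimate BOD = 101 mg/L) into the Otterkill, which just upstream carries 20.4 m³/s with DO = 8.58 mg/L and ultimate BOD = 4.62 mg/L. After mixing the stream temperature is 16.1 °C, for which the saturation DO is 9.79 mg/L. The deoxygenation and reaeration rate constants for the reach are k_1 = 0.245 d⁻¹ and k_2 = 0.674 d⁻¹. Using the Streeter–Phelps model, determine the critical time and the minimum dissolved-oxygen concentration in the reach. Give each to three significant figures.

Mixed DO = (20.4×8.58 + 3.29×3.01)/(20.4+3.29) = 184.9/23.69 = 7.806 mg/L.
Mixed L₀ = (20.4×4.62 + 3.29×101)/(23.69) = 426.5/23.69 = 18.00 mg/L.
Initial deficit D₀ = C_s − DO₀ = 9.79 − 7.806 = 1.984 mg/L.
t_c = (1/0.4290) ln[(0.674/0.245)(1 − 1.984×0.4290/(0.245×18.00))] = 2.331 × ln(2.220) = 1.859 d.
D_c = (0.245/0.674) × 18.00 × e^(−0.245×1.859) = 0.3635 × 18.00 × 0.6341 = 4.150 mg/L.
Minimum DO = 9.79 − 4.150 = 5.640 mg/L.

t_c ≈ 1.86 d; minimum DO ≈ 5.64 mg/L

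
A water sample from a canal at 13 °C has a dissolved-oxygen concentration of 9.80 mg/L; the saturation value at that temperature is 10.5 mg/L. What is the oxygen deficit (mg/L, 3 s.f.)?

D ≈ 0.700 mg/L

D = C_s − C = 10.5 − 9.80 = 0.700 mg/L.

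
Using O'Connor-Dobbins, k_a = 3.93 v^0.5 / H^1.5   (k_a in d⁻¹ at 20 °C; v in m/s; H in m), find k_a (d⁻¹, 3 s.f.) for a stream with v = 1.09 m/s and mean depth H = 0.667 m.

k_a ≈ 7.53 d⁻¹

k_a = 3.93 × 1.09^0.5 / 0.667^1.5 = 3.93 × 1.044 / 0.5447 = 7.532 d⁻¹.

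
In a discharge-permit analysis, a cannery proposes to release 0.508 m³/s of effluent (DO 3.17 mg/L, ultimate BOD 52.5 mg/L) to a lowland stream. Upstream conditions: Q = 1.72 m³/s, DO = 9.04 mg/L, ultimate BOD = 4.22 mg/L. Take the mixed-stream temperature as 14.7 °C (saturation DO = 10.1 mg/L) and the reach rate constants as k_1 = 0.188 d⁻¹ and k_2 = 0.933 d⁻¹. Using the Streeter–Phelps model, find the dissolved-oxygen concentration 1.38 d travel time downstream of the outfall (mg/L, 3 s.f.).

DO ≈ 7.53 mg/L

Mixed DO = (1.72×9.04 + 0.508×3.17)/(1.72+0.508) = 17.16/2.228 = 7.702 mg/L.
Mixed L₀ = (1.72×4.22 + 0.508×52.5)/(2.228) = 33.93/2.228 = 15.23 mg/L.
Initial deficit D₀ = C_s − DO₀ = 10.1 − 7.702 = 2.398 mg/L.
D(1.38) = [0.188×15.23/(0.933−0.188)](e^(−0.188×1.38) − e^(−0.933×1.38)) + 2.398 e^(−0.933×1.38)
= 3.843 × (0.7715 − 0.2759) + 2.398 × 0.2759 = 2.566 mg/L.
DO = 10.1 − 2.566 = 7.534 mg/L.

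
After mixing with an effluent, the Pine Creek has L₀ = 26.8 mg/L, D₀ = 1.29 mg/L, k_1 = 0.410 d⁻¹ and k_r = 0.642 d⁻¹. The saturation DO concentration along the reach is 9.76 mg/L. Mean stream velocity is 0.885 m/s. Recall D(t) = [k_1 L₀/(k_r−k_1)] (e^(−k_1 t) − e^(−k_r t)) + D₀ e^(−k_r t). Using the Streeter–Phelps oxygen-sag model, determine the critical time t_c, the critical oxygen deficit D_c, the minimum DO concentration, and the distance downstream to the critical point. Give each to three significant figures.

t_c ≈ 1.81 d; D_c ≈ 8.14 mg/L; min DO ≈ 1.62 mg/L; x_c ≈ 139 km

t_c = [1/(k_r−k_1)] ln[(k_r/k_1)(1 − D₀(k_r−k_1)/(k_1 L₀))]
= [1/(0.642−0.410)] ln[(0.642/0.410)(1 − 1.29×0.2320/(0.410×26.8))]
= (1/0.2320) ln[1.566 × 0.9728] = 4.310 × ln(1.523) = 4.310 × 0.4208 = 1.814 d.
L(t_c) = L₀ e^(−k_1 t_c) = 26.8 × 0.4754 = 12.74 mg/L, and at the critical point k_r D_c = k_1 L, so D_c = (0.410/0.642) × 12.74 = 8.136 mg/L.
Minimum DO = C_s − D_c = 9.76 − 8.136 = 1.624 mg/L.
x_c = v t_c = 0.885 m/s × 1.814 d × 86400 s/d = 138700 m ≈ 139 km.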